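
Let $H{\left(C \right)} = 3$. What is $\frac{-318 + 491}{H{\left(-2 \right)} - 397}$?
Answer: $- \frac{173}{394} \approx -0.43909$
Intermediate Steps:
$\frac{-318 + 491}{H{\left(-2 \right)} - 397} = \frac{-318 + 491}{3 - 397} = \frac{173}{-394} = 173 \left(- \frac{1}{394}\right) = - \frac{173}{394}$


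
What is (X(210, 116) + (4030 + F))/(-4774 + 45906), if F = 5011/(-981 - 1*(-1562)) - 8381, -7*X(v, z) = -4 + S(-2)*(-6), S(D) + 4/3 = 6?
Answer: -630066/5974423 ≈ -0.10546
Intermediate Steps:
S(D) = 14/3 (S(D) = -4/3 + 6 = 14/3)
X(v, z) = 32/7 (X(v, z) = -(-4 + (14/3)*(-6))/7 = -(-4 - 28)/7 = -⅐*(-32) = 32/7)
F = -4864350/581 (F = 5011/(-981 + 1562) - 8381 = 5011/581 - 8381 = -4864350/581 ≈ -8372.4)
(X(210, 116) + (4030 + F))/(-4774 + 45906) = (32/7 + (4030 - 4864350/581))/(-4774 + 45906) = (32/7 - 2522920/581)/41132 = -2520264/581*1/41132 = -630066/5974423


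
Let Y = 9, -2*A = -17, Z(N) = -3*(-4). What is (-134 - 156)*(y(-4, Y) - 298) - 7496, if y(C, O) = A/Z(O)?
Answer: 944623/12 ≈ 78719.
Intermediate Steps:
Z(N) = 12
A = 17/2 (A = -½*(-17) = 17/2 ≈ 8.5000)
y(C, O) = 17/24 (y(C, O) = (17/2)/12 = (17/2)*(1/12) = 17/24)
(-134 - 156)*(y(-4, Y) - 298) - 7496 = (-134 - 156)*(17/24 - 298) - 7496 = -290*(-7135/24) - 7496 = 1034575/12 - 7496 = 944623/12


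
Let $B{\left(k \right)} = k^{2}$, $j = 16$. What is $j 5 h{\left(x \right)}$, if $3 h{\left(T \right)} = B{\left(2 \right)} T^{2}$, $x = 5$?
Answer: $\frac{8000}{3} \approx 2666.7$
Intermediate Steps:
$h{\left(T \right)} = \frac{4 T^{2}}{3}$ ($h{\left(T \right)} = \frac{2^{2} T^{2}}{3} = \frac{4 T^{2}}{3}$)
$j 5 h{\left(x \right)} = 16 \cdot 5 \frac{4 \cdot 5^{2}}{3} = 80 \cdot \frac{4}{3} \cdot 25 = 80 \cdot \frac{100}{3} = \frac{8000}{3}$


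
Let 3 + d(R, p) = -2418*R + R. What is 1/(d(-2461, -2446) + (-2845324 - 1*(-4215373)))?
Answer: 1/7318283 ≈ 1.3664e-7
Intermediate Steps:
d(R, p) = -3 - 2417*R (d(R, p) = -3 + (-2418*R + R) = -3 - 2417*R)
1/(d(-2461, -2446) + (-2845324 - 1*(-4215373))) = 1/((-3 - 2417*(-2461)) + (-2845324 - 1*(-4215373))) = 1/((-3 + 5948237) + (-2845324 + 4215373)) = 1/(5948234 + 1370049) = 1/7318283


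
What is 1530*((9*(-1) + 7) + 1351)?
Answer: 2063970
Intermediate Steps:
1530*((9*(-1) + 7) + 1351) = 1530*((-9 + 7) + 1351) = 1530*(-2 + 1351) = 1530*1349 = 2063970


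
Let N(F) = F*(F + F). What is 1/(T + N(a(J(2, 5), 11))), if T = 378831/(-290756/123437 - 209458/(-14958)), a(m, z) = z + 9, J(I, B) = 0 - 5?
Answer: 10752869449/358333514656613 ≈ 3.0008e-5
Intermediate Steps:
J(I, B) = -5
a(m, z) = 9 + z
N(F) = 2*F² (N(F) = F*(2*F) = 2*F²)
T = 349731219097413/10752869449 (T = 378831/(-290756*1/123437 - 209458*(-1/14958)) = 378831/(-290756/123437 + 104729/7479) = 378831/(10752869449/923185323) = 378831*(923185323/10752869449) = 349731219097413/10752869449 ≈ 32524.)
1/(T + N(a(J(2, 5), 11))) = 1/(349731219097413/10752869449 + 2*(9 + 11)²) = 1/(349731219097413/10752869449 + 2*20²) = 1/(349731219097413/10752869449 + 2*400) = 1/(349731219097413/10752869449 + 800) = 1/(358333514656613/10752869449) = 10752869449/358333514656613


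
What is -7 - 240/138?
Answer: -201/23 ≈ -8.7391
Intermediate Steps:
-7 - 240/138 = -7 - 120*1/69 = -7 - 40/23 = -201/23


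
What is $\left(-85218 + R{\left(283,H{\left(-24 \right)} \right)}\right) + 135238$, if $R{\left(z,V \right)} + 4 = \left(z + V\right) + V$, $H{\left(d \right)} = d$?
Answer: $50251$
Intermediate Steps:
$R{\left(z,V \right)} = -4 + z + 2 V$ ($R{\left(z,V \right)} = -4 + \left(\left(z + V\right) + V\right) = -4 + \left(\left(V + z\right) + V\right) = -4 + \left(z + 2 V\right) = -4 + z + 2 V$)
$\left(-85218 + R{\left(283,H{\left(-24 \right)} \right)}\right) + 135238 = \left(-85218 + \left(-4 + 283 + 2 \left(-24\right)\right)\right) + 135238 = \left(-85218 - -231\right) + 135238 = \left(-85218 + 231\right) + 135238 = -84987 + 135238 = 50251$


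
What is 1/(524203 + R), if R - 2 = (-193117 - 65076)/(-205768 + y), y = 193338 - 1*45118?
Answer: 57548/30167207533 ≈ 1.9076e-6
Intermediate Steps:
y = 148220 (y = 193338 - 45118 = 148220)
R = 373289/57548 (R = 2 + (-193117 - 65076)/(-205768 + 148220) = 2 - 258193/(-57548) = 2 - 258193*(-1/57548) = 2 + 258193/57548 = 373289/57548 ≈ 6.4866)
1/(524203 + R) = 1/(524203 + 373289/57548) = 1/(30167207533/57548) = 57548/30167207533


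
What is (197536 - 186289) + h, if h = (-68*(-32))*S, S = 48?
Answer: 115695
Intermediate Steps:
h = 104448 (h = -68*(-32)*48 = 2176*48 = 104448)
(197536 - 186289) + h = (197536 - 186289) + 104448 = 11247 + 104448 = 115695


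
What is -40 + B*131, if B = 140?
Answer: 18300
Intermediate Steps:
-40 + B*131 = -40 + 140*131 = -40 + 18340 = 18300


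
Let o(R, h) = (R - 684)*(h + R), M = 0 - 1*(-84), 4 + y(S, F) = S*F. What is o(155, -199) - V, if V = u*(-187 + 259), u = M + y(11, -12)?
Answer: 27020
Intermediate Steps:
y(S, F) = -4 + F*S (y(S, F) = -4 + S*F = -4 + F*S)
M = 84 (M = 0 + 84 = 84)
o(R, h) = (-684 + R)*(R + h)
u = -52 (u = 84 + (-4 - 12*11) = 84 + (-4 - 132) = 84 - 136 = -52)
V = -3744 (V = -52*(-187 + 259) = -52*72 = -3744)
o(155, -199) - V = (155**2 - 684*155 - 684*(-199) + 155*(-199)) - 1*(-3744) = (24025 - 106020 + 136116 - 30845) + 3744 = 23276 + 3744 = 27020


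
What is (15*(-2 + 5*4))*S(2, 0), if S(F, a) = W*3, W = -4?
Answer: -3240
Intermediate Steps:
S(F, a) = -12 (S(F, a) = -4*3 = -12)
(15*(-2 + 5*4))*S(2, 0) = (15*(-2 + 5*4))*(-12) = (15*(-2 + 20))*(-12) = (15*18)*(-12) = 270*(-12) = -3240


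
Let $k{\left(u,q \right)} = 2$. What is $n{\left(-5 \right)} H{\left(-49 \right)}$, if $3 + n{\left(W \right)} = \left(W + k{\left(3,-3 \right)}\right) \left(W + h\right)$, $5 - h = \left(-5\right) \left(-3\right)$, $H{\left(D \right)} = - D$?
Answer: $2058$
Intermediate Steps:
$h = -10$ ($h = 5 - \left(-5\right) \left(-3\right) = 5 - 15 = -10$)
$n{\left(W \right)} = -3 + \left(-10 + W\right) \left(2 + W\right)$ ($n{\left(W \right)} = -3 + \left(W + 2\right) \left(W - 10\right) = -3 + \left(2 + W\right) \left(-10 + W\right) = -3 + \left(-10 + W\right) \left(2 + W\right)$)
$n{\left(-5 \right)} H{\left(-49 \right)} = \left(-23 + \left(-5\right)^{2} - -40\right) \left(\left(-1\right) \left(-49\right)\right) = \left(-23 + 25 + 40\right) 49 = 42 \cdot 49 = 2058$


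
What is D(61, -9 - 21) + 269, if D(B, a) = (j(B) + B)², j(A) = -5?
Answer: 3405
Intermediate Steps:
D(B, a) = (-5 + B)²
D(61, -9 - 21) + 269 = (-5 + 61)² + 269 = 56² + 269 = 3136 + 269 = 3405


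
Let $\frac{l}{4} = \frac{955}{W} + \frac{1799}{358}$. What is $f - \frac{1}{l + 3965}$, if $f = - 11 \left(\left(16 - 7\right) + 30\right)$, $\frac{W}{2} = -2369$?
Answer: $- \frac{724814794474}{1689543987} \approx -429.0$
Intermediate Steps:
$W = -4738$ ($W = 2 \left(-2369\right) = -4738$)
$f = -429$ ($f = - 11 \left(9 + 30\right) = \left(-11\right) 39 = -429$)
$l = \frac{8181772}{424051}$ ($l = 4 \left(\frac{955}{-4738} + \frac{1799}{358}\right) = 4 \left(955 \left(- \frac{1}{4738}\right) + 1799 \cdot \frac{1}{358}\right) = 4 \left(- \frac{955}{4738} + \frac{1799}{358}\right) = 4 \cdot \frac{2045443}{424051} = \frac{8181772}{424051} \approx 19.294$)
$f - \frac{1}{l + 3965} = -429 - \frac{1}{\frac{8181772}{424051} + 3965} = -429 - \frac{1}{\frac{1689543987}{424051}} = -429 - \frac{424051}{1689543987} = - \frac{724814794474}{1689543987}$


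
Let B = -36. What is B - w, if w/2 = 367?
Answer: -770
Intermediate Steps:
w = 734 (w = 2*367 = 734)
B - w = -36 - 1*734 = -36 - 734 = -770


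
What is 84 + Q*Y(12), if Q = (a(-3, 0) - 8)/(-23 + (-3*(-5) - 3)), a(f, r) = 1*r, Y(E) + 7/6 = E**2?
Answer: 6200/33 ≈ 187.88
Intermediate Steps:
Y(E) = -7/6 + E**2
a(f, r) = r
Q = 8/11 (Q = (0 - 8)/(-23 + (-3*(-5) - 3)) = -8/(-23 + (15 - 3)) = -8/(-23 + 12) = -8/(-11) = -8*(-1/11) = 8/11 ≈ 0.72727)
84 + Q*Y(12) = 84 + 8*(-7/6 + 12**2)/11 = 84 + 8*(-7/6 + 144)/11 = 84 + (8/11)*(857/6) = 84 + 3428/33 = 6200/33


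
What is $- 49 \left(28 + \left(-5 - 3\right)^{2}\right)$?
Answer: $-4508$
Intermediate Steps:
$- 49 \left(28 + \left(-5 - 3\right)^{2}\right) = - 49 \left(28 + \left(-8\right)^{2}\right) = - 49 \left(28 + 64\right) = \left(-49\right) 92 = -4508$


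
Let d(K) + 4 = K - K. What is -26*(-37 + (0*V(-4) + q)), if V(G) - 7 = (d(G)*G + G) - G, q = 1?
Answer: 936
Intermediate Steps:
d(K) = -4 (d(K) = -4 + (K - K) = -4 + 0 = -4)
V(G) = 7 - 4*G (V(G) = 7 + ((-4*G + G) - G) = 7 + (-3*G - G) = 7 - 4*G)
-26*(-37 + (0*V(-4) + q)) = -26*(-37 + (0*(7 - 4*(-4)) + 1)) = -26*(-37 + (0*(7 + 16) + 1)) = -26*(-37 + (0*23 + 1)) = -26*(-37 + (0 + 1)) = -26*(-37 + 1) = -26*(-36) = 936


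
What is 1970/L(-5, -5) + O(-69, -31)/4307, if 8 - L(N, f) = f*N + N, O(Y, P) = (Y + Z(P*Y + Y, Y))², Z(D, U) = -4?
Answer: -57677/354 ≈ -162.93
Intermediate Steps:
O(Y, P) = (-4 + Y)² (O(Y, P) = (Y - 4)² = (-4 + Y)²)
L(N, f) = 8 - N - N*f (L(N, f) = 8 - (f*N + N) = 8 - (N*f + N) = 8 - (N + N*f) = 8 + (-N - N*f) = 8 - N - N*f)
1970/L(-5, -5) + O(-69, -31)/4307 = 1970/(8 - 1*(-5) - 1*(-5)*(-5)) + (-4 - 69)²/4307 = 1970/(8 + 5 - 25) + (-73)²*(1/4307) = 1970/(-12) + 5329*(1/4307) = 1970*(-1/12) + 73/59 = -985/6 + 73/59 = -57677/354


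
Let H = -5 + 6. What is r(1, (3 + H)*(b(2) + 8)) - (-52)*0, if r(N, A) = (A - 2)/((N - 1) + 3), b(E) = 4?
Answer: 46/3 ≈ 15.333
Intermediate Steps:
H = 1
r(N, A) = (-2 + A)/(2 + N) (r(N, A) = (-2 + A)/((-1 + N) + 3) = (-2 + A)/(2 + N))
r(1, (3 + H)*(b(2) + 8)) - (-52)*0 = (-2 + (3 + 1)*(4 + 8))/(2 + 1) - (-52)*0 = (-2 + 4*12)/3 - 1*0 = (-2 + 48)/3 + 0 = (⅓)*46 + 0 = 46/3 + 0 = 46/3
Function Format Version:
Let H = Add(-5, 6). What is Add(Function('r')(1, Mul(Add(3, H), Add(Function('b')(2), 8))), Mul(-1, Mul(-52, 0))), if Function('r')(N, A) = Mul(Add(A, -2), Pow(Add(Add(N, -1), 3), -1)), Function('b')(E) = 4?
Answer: Rational(46, 3) ≈ 15.333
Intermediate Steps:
H = 1
Function('r')(N, A) = Mul(Pow(Add(2, N), -1), Add(-2, A)) (Function('r')(N, A) = Mul(Add(-2, A), Pow(Add(Add(-1, N), 3), -1)) = Mul(Add(-2, A), Pow(Add(2, N), -1)) = Mul(Pow(Add(2, N), -1), Add(-2, A)))
Add(Function('r')(1, Mul(Add(3, H), Add(Function('b')(2), 8))), Mul(-1, Mul(-52, 0))) = Add(Mul(Pow(Add(2, 1), -1), Add(-2, Mul(Add(3, 1), Add(4, 8)))), Mul(-1, Mul(-52, 0))) = Add(Mul(Pow(3, -1), Add(-2, Mul(4, 12))), Mul(-1, 0)) = Add(Mul(Rational(1, 3), Add(-2, 48)), 0) = Add(Mul(Rational(1, 3), 46), 0) = Add(Rational(46, 3), 0) = Rational(46, 3)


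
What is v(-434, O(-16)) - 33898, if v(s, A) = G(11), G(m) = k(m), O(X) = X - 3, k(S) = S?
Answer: -33887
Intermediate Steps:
O(X) = -3 + X
G(m) = m
v(s, A) = 11
v(-434, O(-16)) - 33898 = 11 - 33898 = -33887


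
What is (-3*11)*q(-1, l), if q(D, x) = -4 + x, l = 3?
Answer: 33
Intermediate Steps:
(-3*11)*q(-1, l) = (-3*11)*(-4 + 3) = -33*(-1) = 33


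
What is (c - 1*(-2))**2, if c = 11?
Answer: 169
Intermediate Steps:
(c - 1*(-2))**2 = (11 - 1*(-2))**2 = (11 + 2)**2 = 13**2 = 169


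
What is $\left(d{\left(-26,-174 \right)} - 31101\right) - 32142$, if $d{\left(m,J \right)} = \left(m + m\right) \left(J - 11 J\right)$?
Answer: $-153723$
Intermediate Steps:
$d{\left(m,J \right)} = - 20 J m$ ($d{\left(m,J \right)} = 2 m \left(- 10 J\right) = - 20 J m$)
$\left(d{\left(-26,-174 \right)} - 31101\right) - 32142 = \left(\left(-20\right) \left(-174\right) \left(-26\right) - 31101\right) - 32142 = \left(-90480 - 31101\right) - 32142 = -121581 - 32142 = -153723$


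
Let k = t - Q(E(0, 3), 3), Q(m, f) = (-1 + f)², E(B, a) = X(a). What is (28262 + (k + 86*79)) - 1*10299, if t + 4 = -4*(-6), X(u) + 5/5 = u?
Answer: 24773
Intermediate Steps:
X(u) = -1 + u
E(B, a) = -1 + a
t = 20 (t = -4 - 4*(-6) = -4 + 24 = 20)
k = 16 (k = 20 - (-1 + 3)² = 20 - 1*2² = 20 - 1*4 = 20 - 4 = 16)
(28262 + (k + 86*79)) - 1*10299 = (28262 + (16 + 86*79)) - 1*10299 = (28262 + (16 + 6794)) - 10299 = (28262 + 6810) - 10299 = 35072 - 10299 = 24773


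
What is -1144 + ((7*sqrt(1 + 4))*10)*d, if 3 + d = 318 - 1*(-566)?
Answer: -1144 + 61670*sqrt(5) ≈ 1.3675e+5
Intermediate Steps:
d = 881 (d = -3 + (318 - 1*(-566)) = -3 + (318 + 566) = -3 + 884 = 881)
-1144 + ((7*sqrt(1 + 4))*10)*d = -1144 + ((7*sqrt(1 + 4))*10)*881 = -1144 + ((7*sqrt(5))*10)*881 = -1144 + (70*sqrt(5))*881 = -1144 + 61670*sqrt(5)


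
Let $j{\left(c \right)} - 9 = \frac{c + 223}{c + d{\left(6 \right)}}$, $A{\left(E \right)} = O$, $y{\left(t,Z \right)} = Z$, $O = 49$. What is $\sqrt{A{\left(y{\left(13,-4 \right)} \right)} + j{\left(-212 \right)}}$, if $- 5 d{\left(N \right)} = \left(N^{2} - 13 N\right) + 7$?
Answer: $\frac{\sqrt{2435195}}{205} \approx 7.6123$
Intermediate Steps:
$d{\left(N \right)} = - \frac{7}{5} - \frac{N^{2}}{5} + \frac{13 N}{5}$ ($d{\left(N \right)} = - \frac{\left(N^{2} - 13 N\right) + 7}{5} = - \frac{7 + N^{2} - 13 N}{5} = - \frac{7}{5} - \frac{N^{2}}{5} + \frac{13 N}{5}$)
$A{\left(E \right)} = 49$
$j{\left(c \right)} = 9 + \frac{223 + c}{7 + c}$ ($j{\left(c \right)} = 9 + \frac{c + 223}{c - \left(- \frac{71}{5} + \frac{36}{5}\right)} = 9 + \frac{223 + c}{c - -7} = 9 + \frac{223 + c}{c + 7} = 9 + \frac{223 + c}{7 + c}$)
$\sqrt{A{\left(y{\left(13,-4 \right)} \right)} + j{\left(-212 \right)}} = \sqrt{49 + \frac{2 \left(143 + 5 \left(-212\right)\right)}{7 - 212}} = \sqrt{49 + \frac{2 \left(143 - 1060\right)}{-205}} = \sqrt{49 + 2 \left(- \frac{1}{205}\right) \left(-917\right)} = \sqrt{49 + \frac{1834}{205}} = \sqrt{\frac{11879}{205}} = \frac{\sqrt{2435195}}{205}$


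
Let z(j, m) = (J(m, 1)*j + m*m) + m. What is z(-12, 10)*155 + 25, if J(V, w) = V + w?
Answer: -3385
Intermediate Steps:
z(j, m) = m + m² + j*(1 + m) (z(j, m) = ((m + 1)*j + m*m) + m = ((1 + m)*j + m²) + m = (j*(1 + m) + m²) + m = (m² + j*(1 + m)) + m = m + m² + j*(1 + m))
z(-12, 10)*155 + 25 = (10 + 10² - 12*(1 + 10))*155 + 25 = (10 + 100 - 12*11)*155 + 25 = (10 + 100 - 132)*155 + 25 = -22*155 + 25 = -3410 + 25 = -3385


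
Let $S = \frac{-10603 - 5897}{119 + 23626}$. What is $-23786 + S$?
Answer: $- \frac{37654338}{1583} \approx -23787.0$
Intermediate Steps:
$S = - \frac{1100}{1583}$ ($S = - \frac{16500}{23745} = \left(-16500\right) \frac{1}{23745} = - \frac{1100}{1583} \approx -0.69488$)
$-23786 + S = -23786 - \frac{1100}{1583} = - \frac{37654338}{1583}$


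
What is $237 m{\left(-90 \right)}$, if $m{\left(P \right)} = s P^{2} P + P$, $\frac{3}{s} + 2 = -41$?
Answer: $\frac{517401810}{43} \approx 1.2033 \cdot 10^{7}$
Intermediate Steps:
$s = - \frac{3}{43}$ ($s = \frac{3}{-2 - 41} = \frac{3}{-43} = 3 \left(- \frac{1}{43}\right) = - \frac{3}{43} \approx -0.069767$)
$m{\left(P \right)} = P - \frac{3 P^{3}}{43}$ ($m{\left(P \right)} = - \frac{3 P^{2}}{43} P + P = - \frac{3 P^{3}}{43} + P = P - \frac{3 P^{3}}{43}$)
$237 m{\left(-90 \right)} = 237 \left(-90 - \frac{3 \left(-90\right)^{3}}{43}\right) = 237 \left(-90 - - \frac{2187000}{43}\right) = 237 \left(-90 + \frac{2187000}{43}\right) = 237 \cdot \frac{2183130}{43} = \frac{517401810}{43}$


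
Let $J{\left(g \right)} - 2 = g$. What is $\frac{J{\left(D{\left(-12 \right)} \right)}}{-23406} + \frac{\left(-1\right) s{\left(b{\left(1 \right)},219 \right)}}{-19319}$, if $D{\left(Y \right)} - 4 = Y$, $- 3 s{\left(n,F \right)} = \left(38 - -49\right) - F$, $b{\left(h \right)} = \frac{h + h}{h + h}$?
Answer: $\frac{190963}{75363419} \approx 0.0025339$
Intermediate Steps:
$b{\left(h \right)} = 1$ ($b{\left(h \right)} = \frac{2 h}{2 h} = 2 h \frac{1}{2 h} = 1$)
$s{\left(n,F \right)} = -29 + \frac{F}{3}$ ($s{\left(n,F \right)} = - \frac{\left(38 - -49\right) - F}{3} = - \frac{\left(38 + 49\right) - F}{3} = - \frac{87 - F}{3} = -29 + \frac{F}{3}$)
$D{\left(Y \right)} = 4 + Y$
$J{\left(g \right)} = 2 + g$
$\frac{J{\left(D{\left(-12 \right)} \right)}}{-23406} + \frac{\left(-1\right) s{\left(b{\left(1 \right)},219 \right)}}{-19319} = \frac{2 + \left(4 - 12\right)}{-23406} + \frac{\left(-1\right) \left(-29 + \frac{1}{3} \cdot 219\right)}{-19319} = \left(2 - 8\right) \left(- \frac{1}{23406}\right) + - (-29 + 73) \left(- \frac{1}{19319}\right) = \left(-6\right) \left(- \frac{1}{23406}\right) + \left(-1\right) 44 \left(- \frac{1}{19319}\right) = \frac{1}{3901} - - \frac{44}{19319} = \frac{1}{3901} + \frac{44}{19319} = \frac{190963}{75363419}$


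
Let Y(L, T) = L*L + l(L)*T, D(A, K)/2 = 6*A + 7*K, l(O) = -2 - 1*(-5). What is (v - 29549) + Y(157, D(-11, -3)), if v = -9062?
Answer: -14484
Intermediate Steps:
l(O) = 3 (l(O) = -2 + 5 = 3)
D(A, K) = 12*A + 14*K (D(A, K) = 2*(6*A + 7*K) = 12*A + 14*K)
Y(L, T) = L² + 3*T (Y(L, T) = L*L + 3*T = L² + 3*T)
(v - 29549) + Y(157, D(-11, -3)) = (-9062 - 29549) + (157² + 3*(12*(-11) + 14*(-3))) = -38611 + (24649 + 3*(-132 - 42)) = -38611 + (24649 + 3*(-174)) = -38611 + (24649 - 522) = -38611 + 24127 = -14484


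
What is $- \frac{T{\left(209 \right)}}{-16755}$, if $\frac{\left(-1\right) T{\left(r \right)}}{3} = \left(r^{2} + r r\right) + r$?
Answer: $- \frac{87571}{5585} \approx -15.68$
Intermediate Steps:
$T{\left(r \right)} = - 6 r^{2} - 3 r$ ($T{\left(r \right)} = - 3 \left(\left(r^{2} + r r\right) + r\right) = - 3 \left(\left(r^{2} + r^{2}\right) + r\right) = - 3 \left(2 r^{2} + r\right) = - 3 \left(r + 2 r^{2}\right) = - 6 r^{2} - 3 r$)
$- \frac{T{\left(209 \right)}}{-16755} = - \frac{\left(-3\right) 209 \left(1 + 2 \cdot 209\right)}{-16755} = - \frac{\left(-3\right) 209 \left(1 + 418\right) \left(-1\right)}{16755} = - \frac{\left(-3\right) 209 \cdot 419 \left(-1\right)}{16755} = - \frac{\left(-262713\right) \left(-1\right)}{16755} = \left(-1\right) \frac{87571}{5585} = - \frac{87571}{5585}$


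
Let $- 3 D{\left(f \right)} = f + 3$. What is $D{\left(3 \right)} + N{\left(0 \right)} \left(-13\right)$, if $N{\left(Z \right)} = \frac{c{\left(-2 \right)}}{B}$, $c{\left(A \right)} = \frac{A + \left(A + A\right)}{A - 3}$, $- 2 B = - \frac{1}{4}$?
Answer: $- \frac{634}{5} \approx -126.8$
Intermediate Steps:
$B = \frac{1}{8}$ ($B = - \frac{\left(-1\right) \frac{1}{4}}{2} = \left(- \frac{1}{2}\right) \left(- \frac{1}{4}\right) = \frac{1}{8} \approx 0.125$)
$c{\left(A \right)} = \frac{3 A}{-3 + A}$ ($c{\left(A \right)} = \frac{A + 2 A}{-3 + A} = \frac{3 A}{-3 + A}$)
$D{\left(f \right)} = -1 - \frac{f}{3}$ ($D{\left(f \right)} = - \frac{f + 3}{3} = - \frac{3 + f}{3} = -1 - \frac{f}{3}$)
$N{\left(Z \right)} = \frac{48}{5}$ ($N{\left(Z \right)} = 3 \left(-2\right) \frac{1}{-3 - 2} \frac{1}{\frac{1}{8}} = 3 \left(-2\right) \frac{1}{-5} \cdot 8 = 3 \left(-2\right) \left(- \frac{1}{5}\right) 8 = \frac{6}{5} \cdot 8 = \frac{48}{5}$)
$D{\left(3 \right)} + N{\left(0 \right)} \left(-13\right) = \left(-1 - 1\right) + \frac{48}{5} \left(-13\right) = \left(-1 - 1\right) - \frac{624}{5} = -2 - \frac{624}{5} = - \frac{634}{5}$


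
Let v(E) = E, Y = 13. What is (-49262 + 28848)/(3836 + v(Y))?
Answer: -20414/3849 ≈ -5.3037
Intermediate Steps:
(-49262 + 28848)/(3836 + v(Y)) = (-49262 + 28848)/(3836 + 13) = -20414/3849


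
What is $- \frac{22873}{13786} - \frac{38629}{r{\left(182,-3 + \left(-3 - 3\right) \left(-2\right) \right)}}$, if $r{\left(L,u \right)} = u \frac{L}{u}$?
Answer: $- \frac{134175570}{627263} \approx -213.91$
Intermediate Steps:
$r{\left(L,u \right)} = L$
$- \frac{22873}{13786} - \frac{38629}{r{\left(182,-3 + \left(-3 - 3\right) \left(-2\right) \right)}} = - \frac{22873}{13786} - \frac{38629}{182} = - \frac{134175570}{627263}$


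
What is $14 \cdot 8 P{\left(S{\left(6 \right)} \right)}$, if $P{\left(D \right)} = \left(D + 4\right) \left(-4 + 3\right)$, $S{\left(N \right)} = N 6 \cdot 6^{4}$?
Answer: $-5225920$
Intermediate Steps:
$S{\left(N \right)} = 7776 N$ ($S{\left(N \right)} = 6 N 1296 = 7776 N$)
$P{\left(D \right)} = -4 - D$ ($P{\left(D \right)} = \left(4 + D\right) \left(-1\right) = -4 - D$)
$14 \cdot 8 P{\left(S{\left(6 \right)} \right)} = 14 \cdot 8 \left(-4 - 7776 \cdot 6\right) = 112 \left(-4 - 46656\right) = 112 \left(-46660\right) = -5225920$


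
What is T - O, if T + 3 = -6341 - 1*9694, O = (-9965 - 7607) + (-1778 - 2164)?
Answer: 5476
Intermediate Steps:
O = -21514 (O = -17572 - 3942 = -21514)
T = -16038 (T = -3 + (-6341 - 1*9694) = -3 + (-6341 - 9694) = -3 - 16035 = -16038)
T - O = -16038 - 1*(-21514) = -16038 + 21514 = 5476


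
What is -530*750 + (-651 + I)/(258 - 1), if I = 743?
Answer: -102157408/257 ≈ -3.9750e+5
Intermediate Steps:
-530*750 + (-651 + I)/(258 - 1) = -530*750 + (-651 + 743)/(258 - 1) = -397500 + 92/257 = -102157408/257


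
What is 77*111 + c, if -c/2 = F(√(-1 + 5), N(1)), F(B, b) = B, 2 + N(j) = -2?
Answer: 8543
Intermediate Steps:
N(j) = -4 (N(j) = -2 - 2 = -4)
c = -4 (c = -2*√(-1 + 5) = -2*√4 = -2*2 = -4)
77*111 + c = 77*111 - 4 = 8547 - 4 = 8543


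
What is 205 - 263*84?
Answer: -21887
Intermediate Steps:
205 - 263*84 = 205 - 22092 = -21887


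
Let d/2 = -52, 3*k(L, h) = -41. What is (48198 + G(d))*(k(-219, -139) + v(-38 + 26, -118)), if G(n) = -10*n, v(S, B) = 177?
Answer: 24126620/3 ≈ 8.0422e+6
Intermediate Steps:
k(L, h) = -41/3 (k(L, h) = (⅓)*(-41) = -41/3)
d = -104 (d = 2*(-52) = -104)
(48198 + G(d))*(k(-219, -139) + v(-38 + 26, -118)) = (48198 - 10*(-104))*(-41/3 + 177) = (48198 + 1040)*(490/3) = 49238*(490/3) = 24126620/3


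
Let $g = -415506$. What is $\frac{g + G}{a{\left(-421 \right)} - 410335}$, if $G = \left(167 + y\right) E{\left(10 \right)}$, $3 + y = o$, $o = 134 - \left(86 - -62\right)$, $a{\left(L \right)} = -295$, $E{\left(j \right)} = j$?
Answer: $\frac{207003}{205315} \approx 1.0082$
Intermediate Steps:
$o = -14$ ($o = 134 - \left(86 + 62\right) = 134 - 148 = -14$)
$y = -17$ ($y = -3 - 14 = -17$)
$G = 1500$ ($G = \left(167 - 17\right) 10 = 150 \cdot 10 = 1500$)
$\frac{g + G}{a{\left(-421 \right)} - 410335} = \frac{-415506 + 1500}{-295 - 410335} = - \frac{414006}{-410630} = \left(-414006\right) \left(- \frac{1}{410630}\right) = \frac{207003}{205315}$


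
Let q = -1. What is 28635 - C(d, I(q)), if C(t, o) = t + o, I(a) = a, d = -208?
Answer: 28844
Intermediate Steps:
C(t, o) = o + t
28635 - C(d, I(q)) = 28635 - (-1 - 208) = 28635 - 1*(-209) = 28635 + 209 = 28844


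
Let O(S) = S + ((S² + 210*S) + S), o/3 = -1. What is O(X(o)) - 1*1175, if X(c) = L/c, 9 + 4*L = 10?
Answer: -171743/144 ≈ -1192.7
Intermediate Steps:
L = ¼ (L = -9/4 + (¼)*10 = -9/4 + 5/2 = ¼ ≈ 0.25000)
o = -3 (o = 3*(-1) = -3)
X(c) = 1/(4*c)
O(S) = S² + 212*S (O(S) = S + (S² + 211*S) = S² + 212*S)
O(X(o)) - 1*1175 = ((¼)/(-3))*(212 + (¼)/(-3)) - 1*1175 = ((¼)*(-⅓))*(212 + (¼)*(-⅓)) - 1175 = -(212 - 1/12)/12 - 1175 = -1/12*2543/12 - 1175 = -2543/144 - 1175 = -171743/144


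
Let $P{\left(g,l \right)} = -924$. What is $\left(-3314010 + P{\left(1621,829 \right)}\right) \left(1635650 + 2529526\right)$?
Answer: $-13807283538384$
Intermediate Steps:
$\left(-3314010 + P{\left(1621,829 \right)}\right) \left(1635650 + 2529526\right) = \left(-3314010 - 924\right) \left(1635650 + 2529526\right) = \left(-3314934\right) 4165176 = -13807283538384$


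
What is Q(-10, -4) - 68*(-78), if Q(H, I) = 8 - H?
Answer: 5322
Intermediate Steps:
Q(-10, -4) - 68*(-78) = (8 - 1*(-10)) - 68*(-78) = (8 + 10) + 5304 = 18 + 5304 = 5322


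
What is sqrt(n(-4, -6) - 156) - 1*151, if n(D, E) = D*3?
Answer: -151 + 2*I*sqrt(42) ≈ -151.0 + 12.961*I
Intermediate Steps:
n(D, E) = 3*D
sqrt(n(-4, -6) - 156) - 1*151 = sqrt(3*(-4) - 156) - 1*151 = sqrt(-12 - 156) - 151 = sqrt(-168) - 151 = 2*I*sqrt(42) - 151 = -151 + 2*I*sqrt(42)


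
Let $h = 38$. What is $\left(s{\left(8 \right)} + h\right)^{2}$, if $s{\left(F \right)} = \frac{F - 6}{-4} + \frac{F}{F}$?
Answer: $\frac{5929}{4} \approx 1482.3$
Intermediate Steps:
$s{\left(F \right)} = \frac{5}{2} - \frac{F}{4}$ ($s{\left(F \right)} = \left(F - 6\right) \left(- \frac{1}{4}\right) + 1 = \left(-6 + F\right) \left(- \frac{1}{4}\right) + 1 = \left(\frac{3}{2} - \frac{F}{4}\right) + 1 = \frac{5}{2} - \frac{F}{4}$)
$\left(s{\left(8 \right)} + h\right)^{2} = \left(\left(\frac{5}{2} - 2\right) + 38\right)^{2} = \left(\frac{1}{2} + 38\right)^{2} = \left(\frac{77}{2}\right)^{2} = \frac{5929}{4}$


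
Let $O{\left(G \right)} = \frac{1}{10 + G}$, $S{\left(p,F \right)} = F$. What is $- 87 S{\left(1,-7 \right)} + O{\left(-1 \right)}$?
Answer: $\frac{5482}{9} \approx 609.11$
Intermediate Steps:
$- 87 S{\left(1,-7 \right)} + O{\left(-1 \right)} = \left(-87\right) \left(-7\right) + \frac{1}{10 - 1} = 609 + \frac{1}{9} = \frac{5482}{9}$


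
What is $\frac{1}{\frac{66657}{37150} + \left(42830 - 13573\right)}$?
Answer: $\frac{37150}{1086964207} \approx 3.4178 \cdot 10^{-5}$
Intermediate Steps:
$\frac{1}{\frac{66657}{37150} + \left(42830 - 13573\right)} = \frac{1}{66657 \cdot \frac{1}{37150} + 29257} = \frac{1}{\frac{66657}{37150} + 29257} = \frac{1}{\frac{1086964207}{37150}} = \frac{37150}{1086964207}$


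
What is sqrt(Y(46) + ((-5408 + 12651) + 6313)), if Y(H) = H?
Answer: sqrt(13602) ≈ 116.63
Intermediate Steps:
sqrt(Y(46) + ((-5408 + 12651) + 6313)) = sqrt(46 + ((-5408 + 12651) + 6313)) = sqrt(46 + (7243 + 6313)) = sqrt(46 + 13556) = sqrt(13602)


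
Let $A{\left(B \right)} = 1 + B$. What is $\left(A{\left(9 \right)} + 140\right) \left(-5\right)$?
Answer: $-750$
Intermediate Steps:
$\left(A{\left(9 \right)} + 140\right) \left(-5\right) = \left(\left(1 + 9\right) + 140\right) \left(-5\right) = \left(10 + 140\right) \left(-5\right) = 150 \left(-5\right) = -750$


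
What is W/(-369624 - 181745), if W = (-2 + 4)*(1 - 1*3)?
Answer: 4/551369 ≈ 7.2547e-6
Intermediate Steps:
W = -4 (W = 2*(1 - 3) = 2*(-2) = -4)
W/(-369624 - 181745) = -4/(-369624 - 181745) = -4/(-551369) = -4*(-1/551369) = 4/551369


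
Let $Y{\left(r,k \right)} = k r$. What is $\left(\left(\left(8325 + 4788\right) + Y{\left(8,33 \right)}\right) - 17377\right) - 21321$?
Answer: $-25321$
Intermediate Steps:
$\left(\left(\left(8325 + 4788\right) + Y{\left(8,33 \right)}\right) - 17377\right) - 21321 = \left(\left(\left(8325 + 4788\right) + 33 \cdot 8\right) - 17377\right) - 21321 = \left(\left(13113 + 264\right) - 17377\right) - 21321 = \left(13377 - 17377\right) - 21321 = -4000 - 21321 = -25321$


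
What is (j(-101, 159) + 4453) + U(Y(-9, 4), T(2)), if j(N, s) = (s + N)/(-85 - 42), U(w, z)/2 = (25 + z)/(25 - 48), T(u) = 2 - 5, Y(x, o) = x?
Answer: 13000291/2921 ≈ 4450.6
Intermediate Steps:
T(u) = -3
U(w, z) = -50/23 - 2*z/23 (U(w, z) = 2*((25 + z)/(25 - 48)) = 2*((25 + z)/(-23)) = 2*((25 + z)*(-1/23)) = 2*(-25/23 - z/23) = -50/23 - 2*z/23)
j(N, s) = -N/127 - s/127 (j(N, s) = (N + s)/(-127) = (N + s)*(-1/127) = -N/127 - s/127)
(j(-101, 159) + 4453) + U(Y(-9, 4), T(2)) = ((-1/127*(-101) - 1/127*159) + 4453) + (-50/23 - 2/23*(-3)) = ((101/127 - 159/127) + 4453) + (-50/23 + 6/23) = (-58/127 + 4453) - 44/23 = 565473/127 - 44/23 = 13000291/2921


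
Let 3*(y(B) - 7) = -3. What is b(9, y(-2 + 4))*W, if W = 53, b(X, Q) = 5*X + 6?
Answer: 2703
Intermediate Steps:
y(B) = 6 (y(B) = 7 + (⅓)*(-3) = 7 - 1 = 6)
b(X, Q) = 6 + 5*X
b(9, y(-2 + 4))*W = (6 + 5*9)*53 = (6 + 45)*53 = 51*53 = 2703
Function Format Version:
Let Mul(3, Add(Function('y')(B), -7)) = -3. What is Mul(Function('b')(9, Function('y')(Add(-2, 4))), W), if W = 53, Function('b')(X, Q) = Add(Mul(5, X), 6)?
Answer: 2703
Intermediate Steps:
Function('y')(B) = 6 (Function('y')(B) = Add(7, Mul(Rational(1, 3), -3)) = Add(7, -1) = 6)
Function('b')(X, Q) = Add(6, Mul(5, X))
Mul(Function('b')(9, Function('y')(Add(-2, 4))), W) = Mul(Add(6, Mul(5, 9)), 53) = Mul(Add(6, 45), 53) = Mul(51, 53) = 2703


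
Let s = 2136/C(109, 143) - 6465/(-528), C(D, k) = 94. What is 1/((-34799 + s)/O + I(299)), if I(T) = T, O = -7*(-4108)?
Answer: 237869632/70835451893 ≈ 0.0033581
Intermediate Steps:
O = 28756
s = 289253/8272 (s = 2136/94 - 6465/(-528) = 2136*(1/94) - 6465*(-1/528) = 1068/47 + 2155/176 = 289253/8272 ≈ 34.968)
1/((-34799 + s)/O + I(299)) = 1/((-34799 + 289253/8272)/28756 + 299) = 1/(-287568075/8272*1/28756 + 299) = 1/(-287568075/237869632 + 299) = 1/(70835451893/237869632) = 237869632/70835451893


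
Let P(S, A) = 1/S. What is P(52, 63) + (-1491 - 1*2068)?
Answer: -185067/52 ≈ -3559.0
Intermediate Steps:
P(52, 63) + (-1491 - 1*2068) = 1/52 + (-1491 - 1*2068) = 1/52 + (-1491 - 2068) = 1/52 - 3559 = -185067/52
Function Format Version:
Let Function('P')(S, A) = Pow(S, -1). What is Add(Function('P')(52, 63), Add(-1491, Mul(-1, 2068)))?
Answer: Rational(-185067, 52) ≈ -3559.0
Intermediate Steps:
Add(Function('P')(52, 63), Add(-1491, Mul(-1, 2068))) = Add(Pow(52, -1), Add(-1491, Mul(-1, 2068))) = Add(Rational(1, 52), Add(-1491, -2068)) = Add(Rational(1, 52), -3559) = Rational(-185067, 52)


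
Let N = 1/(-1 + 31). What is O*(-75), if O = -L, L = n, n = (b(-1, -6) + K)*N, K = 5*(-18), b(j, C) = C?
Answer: -240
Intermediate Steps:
K = -90
N = 1/30 ≈ 0.033333
n = -16/5 (n = (-6 - 90)*(1/30) = -96*1/30 = -16/5 ≈ -3.2000)
L = -16/5 ≈ -3.2000
O = 16/5 (O = -1*(-16/5) = 16/5 ≈ 3.2000)
O*(-75) = (16/5)*(-75) = -240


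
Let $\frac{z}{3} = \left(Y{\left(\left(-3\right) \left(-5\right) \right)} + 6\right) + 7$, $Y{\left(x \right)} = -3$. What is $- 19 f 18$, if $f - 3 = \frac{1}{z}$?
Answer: $- \frac{5187}{5} \approx -1037.4$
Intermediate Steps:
$z = 30$ ($z = 3 \left(\left(-3 + 6\right) + 7\right) = 3 \left(3 + 7\right) = 3 \cdot 10 = 30$)
$f = \frac{91}{30}$ ($f = 3 + \frac{1}{30} = \frac{91}{30} \approx 3.0333$)
$- 19 f 18 = \left(-19\right) \frac{91}{30} \cdot 18 = \left(- \frac{1729}{30}\right) 18 = - \frac{5187}{5}$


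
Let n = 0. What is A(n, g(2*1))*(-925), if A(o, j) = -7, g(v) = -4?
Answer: 6475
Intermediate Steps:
A(n, g(2*1))*(-925) = -7*(-925) = 6475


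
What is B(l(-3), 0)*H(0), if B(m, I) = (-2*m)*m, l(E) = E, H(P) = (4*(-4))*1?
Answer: 288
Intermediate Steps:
H(P) = -16 (H(P) = -16*1 = -16)
B(m, I) = -2*m²
B(l(-3), 0)*H(0) = -2*(-3)²*(-16) = -2*9*(-16) = -18*(-16) = 288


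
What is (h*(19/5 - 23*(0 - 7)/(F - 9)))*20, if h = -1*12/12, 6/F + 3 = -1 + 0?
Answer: 692/3 ≈ 230.67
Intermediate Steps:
F = -3/2 (F = 6/(-3 + (-1 + 0)) = 6/(-3 - 1) = 6/(-4) = 6*(-¼) = -3/2 ≈ -1.5000)
h = -1 (h = -12*1/12 = -1)
(h*(19/5 - 23*(0 - 7)/(F - 9)))*20 = -(19/5 - 23*(0 - 7)/(-3/2 - 9))*20 = -(19*(⅕) - 23/((-21/2/(-7))))*20 = -(19/5 - 23/((-21/2*(-⅐))))*20 = -(19/5 - 23/3/2)*20 = -(19/5 - 23*⅔)*20 = -(19/5 - 46/3)*20 = -1*(-173/15)*20 = (173/15)*20 = 692/3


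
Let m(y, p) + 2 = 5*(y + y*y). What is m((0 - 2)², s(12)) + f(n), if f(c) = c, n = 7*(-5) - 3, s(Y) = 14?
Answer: 60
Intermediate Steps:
n = -38 (n = -35 - 3 = -38)
m(y, p) = -2 + 5*y + 5*y² (m(y, p) = -2 + 5*(y + y*y) = -2 + 5*(y + y²) = -2 + (5*y + 5*y²) = -2 + 5*y + 5*y²)
m((0 - 2)², s(12)) + f(n) = (-2 + 5*(0 - 2)² + 5*((0 - 2)²)²) - 38 = (-2 + 5*(-2)² + 5*((-2)²)²) - 38 = (-2 + 5*4 + 5*4²) - 38 = (-2 + 20 + 5*16) - 38 = (-2 + 20 + 80) - 38 = 98 - 38 = 60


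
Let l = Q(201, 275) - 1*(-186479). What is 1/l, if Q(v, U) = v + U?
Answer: 1/186955 ≈ 5.3489e-6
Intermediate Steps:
Q(v, U) = U + v
l = 186955 (l = (275 + 201) - 1*(-186479) = 476 + 186479 = 186955)
1/l = 1/186955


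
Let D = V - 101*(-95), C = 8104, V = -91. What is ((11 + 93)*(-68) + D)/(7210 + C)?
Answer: 64/403 ≈ 0.15881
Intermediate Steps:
D = 9504 (D = -91 - 101*(-95) = -91 + 9595 = 9504)
((11 + 93)*(-68) + D)/(7210 + C) = ((11 + 93)*(-68) + 9504)/(7210 + 8104) = (104*(-68) + 9504)/15314 = (-7072 + 9504)*(1/15314) = 2432*(1/15314) = 64/403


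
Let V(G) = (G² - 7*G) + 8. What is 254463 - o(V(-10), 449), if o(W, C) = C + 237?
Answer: 253777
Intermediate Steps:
V(G) = 8 + G² - 7*G
o(W, C) = 237 + C
254463 - o(V(-10), 449) = 254463 - (237 + 449) = 254463 - 1*686 = 254463 - 686 = 253777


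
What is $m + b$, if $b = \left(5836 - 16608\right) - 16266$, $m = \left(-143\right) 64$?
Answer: $-36190$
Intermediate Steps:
$m = -9152$
$b = -27038$ ($b = -10772 - 16266 = -27038$)
$m + b = -9152 - 27038 = -36190$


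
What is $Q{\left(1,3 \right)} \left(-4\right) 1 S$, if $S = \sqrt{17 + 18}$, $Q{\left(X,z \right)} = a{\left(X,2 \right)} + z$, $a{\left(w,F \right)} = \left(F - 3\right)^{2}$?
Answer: $- 16 \sqrt{35} \approx -94.657$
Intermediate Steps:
$a{\left(w,F \right)} = \left(-3 + F\right)^{2}$
$Q{\left(X,z \right)} = 1 + z$ ($Q{\left(X,z \right)} = \left(-3 + 2\right)^{2} + z = \left(-1\right)^{2} + z = 1 + z$)
$S = \sqrt{35} \approx 5.9161$
$Q{\left(1,3 \right)} \left(-4\right) 1 S = \left(1 + 3\right) \left(-4\right) 1 \sqrt{35} = 4 \left(-4\right) 1 \sqrt{35} = \left(-16\right) 1 \sqrt{35} = - 16 \sqrt{35}$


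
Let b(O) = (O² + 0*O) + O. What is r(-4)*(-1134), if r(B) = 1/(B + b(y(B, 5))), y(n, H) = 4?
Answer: -567/8 ≈ -70.875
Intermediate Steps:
b(O) = O + O² (b(O) = (O² + 0) + O = O² + O = O + O²)
r(B) = 1/(20 + B) (r(B) = 1/(B + 4*(1 + 4)) = 1/(B + 4*5) = 1/(B + 20) = 1/(20 + B))
r(-4)*(-1134) = -1134/(20 - 4) = -1134/16 = (1/16)*(-1134) = -567/8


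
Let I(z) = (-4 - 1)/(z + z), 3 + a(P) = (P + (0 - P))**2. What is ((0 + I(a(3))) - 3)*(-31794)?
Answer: 68887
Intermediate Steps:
a(P) = -3 (a(P) = -3 + (P + (0 - P))**2 = -3 + (P - P)**2 = -3 + 0**2 = -3 + 0 = -3)
I(z) = -5/(2*z) (I(z) = -5*1/(2*z) = -5/(2*z))
((0 + I(a(3))) - 3)*(-31794) = ((0 - 5/2/(-3)) - 3)*(-31794) = ((0 - 5/2*(-1/3)) - 3)*(-31794) = ((0 + 5/6) - 3)*(-31794) = (5/6 - 3)*(-31794) = -13/6*(-31794) = 68887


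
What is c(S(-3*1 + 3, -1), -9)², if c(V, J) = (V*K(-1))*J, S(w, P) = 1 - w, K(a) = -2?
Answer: 324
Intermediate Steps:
c(V, J) = -2*J*V (c(V, J) = (V*(-2))*J = (-2*V)*J = -2*J*V)
c(S(-3*1 + 3, -1), -9)² = (-2*(-9)*(1 - (-3*1 + 3)))² = (-2*(-9)*(1 - (-3 + 3)))² = (-2*(-9)*(1 - 1*0))² = (-2*(-9)*(1 + 0))² = (-2*(-9)*1)² = 18² = 324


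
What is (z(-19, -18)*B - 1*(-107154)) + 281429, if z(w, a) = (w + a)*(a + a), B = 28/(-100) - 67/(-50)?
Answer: 9749873/25 ≈ 3.9000e+5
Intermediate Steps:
B = 53/50 (B = 28*(-1/100) - 67*(-1/50) = -7/25 + 67/50 = 53/50 ≈ 1.0600)
z(w, a) = 2*a*(a + w) (z(w, a) = (a + w)*(2*a) = 2*a*(a + w))
(z(-19, -18)*B - 1*(-107154)) + 281429 = ((2*(-18)*(-18 - 19))*(53/50) - 1*(-107154)) + 281429 = ((2*(-18)*(-37))*(53/50) + 107154) + 281429 = (1332*(53/50) + 107154) + 281429 = (35298/25 + 107154) + 281429 = 2714148/25 + 281429 = 9749873/25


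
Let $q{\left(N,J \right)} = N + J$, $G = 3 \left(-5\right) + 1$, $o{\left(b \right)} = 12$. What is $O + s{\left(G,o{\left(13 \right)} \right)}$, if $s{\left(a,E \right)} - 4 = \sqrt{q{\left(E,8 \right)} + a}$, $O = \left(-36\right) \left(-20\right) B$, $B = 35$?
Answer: $25204 + \sqrt{6} \approx 25206.0$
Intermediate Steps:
$G = -14$ ($G = -15 + 1 = -14$)
$q{\left(N,J \right)} = J + N$
$O = 25200$ ($O = \left(-36\right) \left(-20\right) 35 = 720 \cdot 35 = 25200$)
$s{\left(a,E \right)} = 4 + \sqrt{8 + E + a}$ ($s{\left(a,E \right)} = 4 + \sqrt{\left(8 + E\right) + a} = 4 + \sqrt{8 + E + a}$)
$O + s{\left(G,o{\left(13 \right)} \right)} = 25200 + \left(4 + \sqrt{8 + 12 - 14}\right) = 25200 + \left(4 + \sqrt{6}\right) = 25204 + \sqrt{6}$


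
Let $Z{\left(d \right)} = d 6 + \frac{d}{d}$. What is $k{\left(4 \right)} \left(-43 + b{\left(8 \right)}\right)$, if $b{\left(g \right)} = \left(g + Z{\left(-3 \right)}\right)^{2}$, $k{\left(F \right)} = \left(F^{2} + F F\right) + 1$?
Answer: $1254$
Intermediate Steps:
$k{\left(F \right)} = 1 + 2 F^{2}$ ($k{\left(F \right)} = \left(F^{2} + F^{2}\right) + 1 = 2 F^{2} + 1 = 1 + 2 F^{2}$)
$Z{\left(d \right)} = 1 + 6 d$ ($Z{\left(d \right)} = 6 d + 1 = 1 + 6 d$)
$b{\left(g \right)} = \left(-17 + g\right)^{2}$ ($b{\left(g \right)} = \left(g + \left(1 + 6 \left(-3\right)\right)\right)^{2} = \left(g + \left(1 - 18\right)\right)^{2} = \left(g - 17\right)^{2} = \left(-17 + g\right)^{2}$)
$k{\left(4 \right)} \left(-43 + b{\left(8 \right)}\right) = \left(1 + 2 \cdot 4^{2}\right) \left(-43 + \left(-17 + 8\right)^{2}\right) = \left(1 + 2 \cdot 16\right) \left(-43 + \left(-9\right)^{2}\right) = \left(1 + 32\right) \left(-43 + 81\right) = 33 \cdot 38 = 1254$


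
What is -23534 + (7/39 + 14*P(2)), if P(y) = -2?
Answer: -918911/39 ≈ -23562.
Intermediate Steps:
-23534 + (7/39 + 14*P(2)) = -23534 + (7/39 + 14*(-2)) = -23534 + (7*(1/39) - 28) = -23534 + (7/39 - 28) = -23534 - 1085/39 = -918911/39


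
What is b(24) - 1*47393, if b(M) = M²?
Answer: -46817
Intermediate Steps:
b(24) - 1*47393 = 24² - 1*47393 = 576 - 47393 = -46817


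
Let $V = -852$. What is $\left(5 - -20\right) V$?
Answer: $-21300$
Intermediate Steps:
$\left(5 - -20\right) V = \left(5 - -20\right) \left(-852\right) = \left(5 + 20\right) \left(-852\right) = 25 \left(-852\right) = -21300$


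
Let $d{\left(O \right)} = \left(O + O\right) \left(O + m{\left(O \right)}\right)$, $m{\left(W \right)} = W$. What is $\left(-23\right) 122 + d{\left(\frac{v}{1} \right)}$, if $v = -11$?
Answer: $-2322$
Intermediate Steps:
$d{\left(O \right)} = 4 O^{2}$ ($d{\left(O \right)} = \left(O + O\right) \left(O + O\right) = 2 O 2 O = 4 O^{2}$)
$\left(-23\right) 122 + d{\left(\frac{v}{1} \right)} = \left(-23\right) 122 + 4 \left(- \frac{11}{1}\right)^{2} = -2806 + 4 \left(\left(-11\right) 1\right)^{2} = -2806 + 4 \left(-11\right)^{2} = -2806 + 4 \cdot 121 = -2806 + 484 = -2322$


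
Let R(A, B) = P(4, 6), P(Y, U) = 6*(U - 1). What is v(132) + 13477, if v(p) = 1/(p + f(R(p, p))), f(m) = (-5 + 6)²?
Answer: 1792442/133 ≈ 13477.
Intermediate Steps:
P(Y, U) = -6 + 6*U (P(Y, U) = 6*(-1 + U) = -6 + 6*U)
R(A, B) = 30 (R(A, B) = -6 + 6*6 = -6 + 36 = 30)
f(m) = 1 (f(m) = 1² = 1)
v(p) = 1/(1 + p) (v(p) = 1/(p + 1) = 1/(1 + p))
v(132) + 13477 = 1/(1 + 132) + 13477 = 1/133 + 13477 = 1792442/133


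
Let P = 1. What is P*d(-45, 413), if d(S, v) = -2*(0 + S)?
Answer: 90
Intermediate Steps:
d(S, v) = -2*S
P*d(-45, 413) = 1*(-2*(-45)) = 1*90 = 90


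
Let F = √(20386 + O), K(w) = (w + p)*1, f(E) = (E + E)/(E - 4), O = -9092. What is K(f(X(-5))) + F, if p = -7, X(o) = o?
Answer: -53/9 + √11294 ≈ 100.38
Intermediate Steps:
f(E) = 2*E/(-4 + E) (f(E) = (2*E)/(-4 + E) = 2*E/(-4 + E))
K(w) = -7 + w (K(w) = (w - 7)*1 = (-7 + w)*1 = -7 + w)
F = √11294 (F = √(20386 - 9092) = √11294 ≈ 106.27)
K(f(X(-5))) + F = (-7 + 2*(-5)/(-4 - 5)) + √11294 = (-7 + 2*(-5)/(-9)) + √11294 = (-7 + 2*(-5)*(-⅑)) + √11294 = (-7 + 10/9) + √11294 = -53/9 + √11294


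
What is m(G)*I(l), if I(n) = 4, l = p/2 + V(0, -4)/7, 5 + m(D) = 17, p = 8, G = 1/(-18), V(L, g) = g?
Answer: 48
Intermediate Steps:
G = -1/18 (G = 1*(-1/18) = -1/18 ≈ -0.055556)
m(D) = 12 (m(D) = -5 + 17 = 12)
l = 24/7 (l = 8/2 - 4/7 = 8*(1/2) - 4*1/7 = 4 - 4/7 = 24/7 ≈ 3.4286)
m(G)*I(l) = 12*4 = 48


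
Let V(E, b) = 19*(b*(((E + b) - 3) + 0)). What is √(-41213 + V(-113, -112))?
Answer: √443971 ≈ 666.31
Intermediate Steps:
V(E, b) = 19*b*(-3 + E + b) (V(E, b) = 19*(b*((-3 + E + b) + 0)) = 19*(b*(-3 + E + b)) = 19*b*(-3 + E + b))
√(-41213 + V(-113, -112)) = √(-41213 + 19*(-112)*(-3 - 113 - 112)) = √(-41213 + 19*(-112)*(-228)) = √(-41213 + 485184) = √443971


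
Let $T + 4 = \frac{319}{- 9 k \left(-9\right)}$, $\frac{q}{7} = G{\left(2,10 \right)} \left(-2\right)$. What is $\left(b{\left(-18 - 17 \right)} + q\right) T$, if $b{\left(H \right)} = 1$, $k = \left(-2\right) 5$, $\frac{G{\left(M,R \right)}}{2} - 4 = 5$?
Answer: $\frac{893309}{810} \approx 1102.9$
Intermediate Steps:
$G{\left(M,R \right)} = 18$ ($G{\left(M,R \right)} = 8 + 2 \cdot 5 = 8 + 10 = 18$)
$k = -10$
$q = -252$ ($q = 7 \cdot 18 \left(-2\right) = 7 \left(-36\right) = -252$)
$T = - \frac{3559}{810}$ ($T = -4 + \frac{319}{\left(-9\right) \left(-10\right) \left(-9\right)} = -4 + \frac{319}{90 \left(-9\right)} = -4 + \frac{319}{-810} = -4 + 319 \left(- \frac{1}{810}\right) = -4 - \frac{319}{810} = - \frac{3559}{810} \approx -4.3938$)
$\left(b{\left(-18 - 17 \right)} + q\right) T = \left(1 - 252\right) \left(- \frac{3559}{810}\right) = \left(-251\right) \left(- \frac{3559}{810}\right) = \frac{893309}{810}$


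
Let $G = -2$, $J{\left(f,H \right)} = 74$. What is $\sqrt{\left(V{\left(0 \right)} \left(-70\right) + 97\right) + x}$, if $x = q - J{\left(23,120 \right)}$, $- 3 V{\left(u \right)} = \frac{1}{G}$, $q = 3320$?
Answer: $\frac{\sqrt{29982}}{3} \approx 57.718$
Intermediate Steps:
$V{\left(u \right)} = \frac{1}{6}$ ($V{\left(u \right)} = - \frac{1}{3 \left(-2\right)} = \left(- \frac{1}{3}\right) \left(- \frac{1}{2}\right) = \frac{1}{6}$)
$x = 3246$ ($x = 3320 - 74 = 3246$)
$\sqrt{\left(V{\left(0 \right)} \left(-70\right) + 97\right) + x} = \sqrt{\left(\frac{1}{6} \left(-70\right) + 97\right) + 3246} = \sqrt{\left(- \frac{35}{3} + 97\right) + 3246} = \sqrt{\frac{256}{3} + 3246} = \sqrt{\frac{9994}{3}} = \frac{\sqrt{29982}}{3}$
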